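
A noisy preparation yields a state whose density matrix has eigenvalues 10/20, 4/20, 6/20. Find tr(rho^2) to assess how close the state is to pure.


tr(rho^2) = sum of eigenvalues squared
= (10/20)^2 + (4/20)^2 + (6/20)^2
= (100 + 16 + 36) / 400
= 152/400
= 0.3800

0.3800


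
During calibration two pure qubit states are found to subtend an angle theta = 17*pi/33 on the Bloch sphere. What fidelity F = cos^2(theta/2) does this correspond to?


For states separated by angle theta on Bloch sphere:
F = cos^2(theta/2)
theta = 17*pi/33 = 1.6184
theta/2 = 0.8092
cos(theta/2) = 0.6901
F = 0.4762

0.4762


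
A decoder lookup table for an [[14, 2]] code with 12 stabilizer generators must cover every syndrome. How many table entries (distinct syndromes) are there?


Each stabilizer generator gives a binary (+1 or -1) measurement outcome.
With 12 independent generators:
Total syndromes = 2^12
= 4096

4096


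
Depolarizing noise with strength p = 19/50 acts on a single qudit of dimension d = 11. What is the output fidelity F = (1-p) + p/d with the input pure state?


F = (1-p) + p/d
= (1 - 0.3800) + 0.3800/11
= 0.6200 + 0.0345
= 0.6545

0.6545


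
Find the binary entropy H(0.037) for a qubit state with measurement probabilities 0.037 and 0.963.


S = -p*log2(p) - (1-p)*log2(1-p)
p = 0.0370, 1-p = 0.9630
= -0.0370 * log2(0.0370) - 0.9630 * log2(0.9630)
= -(-0.1760) - (-0.0524)
= 0.2284

0.2284


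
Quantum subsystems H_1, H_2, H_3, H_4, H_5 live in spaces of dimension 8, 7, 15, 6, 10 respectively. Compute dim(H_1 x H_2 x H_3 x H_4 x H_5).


dim(H_1 x H_2 x H_3 x H_4 x H_5) = 8 * 7 * 15 * 6 * 10
= 56 * 15 * 6 * 10
= 840 * 6 * 10
= 5040 * 10
= 50400

50400


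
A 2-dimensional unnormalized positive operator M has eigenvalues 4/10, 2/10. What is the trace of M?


tr(M) = sum of eigenvalues
= 4/10 + 2/10
= 6/10
= 0.6000

0.6000


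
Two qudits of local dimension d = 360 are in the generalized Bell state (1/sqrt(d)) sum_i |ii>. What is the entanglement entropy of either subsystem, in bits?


For a maximally entangled state in d x d:
S = log2(d) = log2(360)
= 8.4919

8.4919


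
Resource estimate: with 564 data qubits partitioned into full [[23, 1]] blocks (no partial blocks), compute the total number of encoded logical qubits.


Each code block uses 23 physical qubits for 1 logical qubit(s).
Number of complete blocks = floor(564 / 23) = 24
Logical qubits = 24 * 1
= 24

24


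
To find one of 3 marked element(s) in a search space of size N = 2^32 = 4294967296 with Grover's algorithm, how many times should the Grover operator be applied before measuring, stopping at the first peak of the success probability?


After j Grover iterations the success probability is P(j) = sin^2((2j+1)*theta), where sin(theta) = sqrt(k/N).
N = 2^32 = 4294967296, k = 3
sin(theta) = sqrt(k/N) = 2.642899792e-05
theta = arcsin(sqrt(k/N)) = 2.642899792e-05 rad
P(j) reaches its first maximum when (2j+1)*theta is as close as possible to pi/2, i.e. j = round(pi/(4*theta) - 1/2).
pi/(4*theta) - 1/2 = 29716.7888
(For comparison, the common estimate pi/4 * sqrt(N/k) = 29717.2888; the exact maximiser is used here.)
Optimal iterations = 29717

29717


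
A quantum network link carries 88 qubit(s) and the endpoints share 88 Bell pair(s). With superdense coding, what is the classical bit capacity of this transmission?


Superdense coding allows 2 classical bits per shared entangled pair.
88 pair(s) -> 2 * 88 = 176 classical bits

176


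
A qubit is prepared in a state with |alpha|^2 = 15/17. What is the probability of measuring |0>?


|alpha|^2 = 15/17 = 0.8824
|beta|^2 = 1 - 15/17 = 2/17 = 0.1176
P(|0>) = |alpha|^2 = 0.8824

0.8824


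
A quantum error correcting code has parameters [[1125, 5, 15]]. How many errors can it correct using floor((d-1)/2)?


Code parameters: [[1125, 5, 15]], distance d = 15.
Number of correctable errors = floor((d-1)/2)
= floor((15 - 1)/2)
= floor(14/2)
= 7

7


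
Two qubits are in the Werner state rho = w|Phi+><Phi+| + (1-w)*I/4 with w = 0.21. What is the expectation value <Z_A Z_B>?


|Phi+> = (|00> + |11>)/sqrt(2)
For the pure Bell state, <Z_A Z_B> = +1 (Bell-state Pauli correlator).
The maximally-mixed part I/4 has tr(I/4 * P tensor P) = 0 for any traceless Pauli P.
So <Z_A Z_B>_rho = w * (+1) + (1 - w) * 0
= 0.21 * (+1)
= 0.2100

0.2100


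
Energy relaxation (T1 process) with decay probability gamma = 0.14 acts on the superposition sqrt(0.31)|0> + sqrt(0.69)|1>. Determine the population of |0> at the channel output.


For amplitude damping with parameter gamma on state sqrt(a)|0> + sqrt(b)|1>:
alpha^2 = 0.31, beta^2 = 0.69
P(|0>) = alpha^2 + gamma * beta^2
= 0.31 + 0.14 * 0.69
= 0.31 + 0.0966
= 0.4066

0.4066


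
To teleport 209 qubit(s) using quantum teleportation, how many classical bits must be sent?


Quantum teleportation requires 2 classical bits per qubit teleported.
209 qubit(s) -> 2 * 209 = 418 classical bits

418


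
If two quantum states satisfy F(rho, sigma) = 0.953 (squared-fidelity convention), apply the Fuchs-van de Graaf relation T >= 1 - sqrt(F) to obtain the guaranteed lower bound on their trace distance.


Fuchs-van de Graaf (squared-fidelity convention): 1 - sqrt(F) <= T <= sqrt(1 - F).
Lower bound: T >= 1 - sqrt(F)
sqrt(F) = sqrt(0.953) = 0.9762
T >= 1 - 0.9762
T >= 0.0238

0.0238


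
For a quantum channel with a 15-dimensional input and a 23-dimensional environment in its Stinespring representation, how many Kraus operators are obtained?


Tracing out the environment in an orthonormal basis {|i>_E} gives Kraus operators K_i = <i|_E U |0>_E.
Number of Kraus operators = dim(H_env) = d_env
= 23

23


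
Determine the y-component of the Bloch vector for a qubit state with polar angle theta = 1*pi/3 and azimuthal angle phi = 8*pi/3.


theta = 1.0472, phi = 8.3776
r_y = sin(theta)*sin(phi) = 0.8660 * 0.8660
r_y = 0.7500

0.7500


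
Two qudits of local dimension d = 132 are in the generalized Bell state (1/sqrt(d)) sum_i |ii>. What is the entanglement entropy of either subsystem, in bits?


For a maximally entangled state in d x d:
S = log2(d) = log2(132)
= 7.0444

7.0444


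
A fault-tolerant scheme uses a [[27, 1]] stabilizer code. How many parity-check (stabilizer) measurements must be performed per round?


For an [[n,k]] stabilizer code:
Number of stabilizer generators = n - k
= 27 - 1
= 26

26


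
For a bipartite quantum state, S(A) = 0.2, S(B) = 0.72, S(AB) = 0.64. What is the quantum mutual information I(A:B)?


I(A:B) = S(A) + S(B) - S(AB)
= 0.2 + 0.72 - 0.64
= 0.2800

0.2800


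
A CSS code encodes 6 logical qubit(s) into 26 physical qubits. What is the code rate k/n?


Code rate R = k/n
= 6/26
= 0.2308

0.2308


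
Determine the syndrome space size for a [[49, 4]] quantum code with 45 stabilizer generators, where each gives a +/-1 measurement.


Each stabilizer generator gives a binary (+1 or -1) measurement outcome.
With 45 independent generators:
Total syndromes = 2^45
= 35184372088832

35184372088832


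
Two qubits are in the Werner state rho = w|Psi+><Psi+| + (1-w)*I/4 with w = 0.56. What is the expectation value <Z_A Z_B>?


|Psi+> = (|01> + |10>)/sqrt(2)
For the pure Bell state, <Z_A Z_B> = -1 (Bell-state Pauli correlator).
The maximally-mixed part I/4 has tr(I/4 * P tensor P) = 0 for any traceless Pauli P.
So <Z_A Z_B>_rho = w * (-1) + (1 - w) * 0
= 0.56 * (-1)
= -0.5600

-0.5600


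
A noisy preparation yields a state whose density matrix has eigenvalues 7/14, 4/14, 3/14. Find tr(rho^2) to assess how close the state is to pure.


tr(rho^2) = sum of eigenvalues squared
= (7/14)^2 + (4/14)^2 + (3/14)^2
= (49 + 16 + 9) / 196
= 74/196
= 0.3776

0.3776


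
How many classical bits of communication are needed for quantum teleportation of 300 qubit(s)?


Quantum teleportation requires 2 classical bits per qubit teleported.
300 qubit(s) -> 2 * 300 = 600 classical bits

600


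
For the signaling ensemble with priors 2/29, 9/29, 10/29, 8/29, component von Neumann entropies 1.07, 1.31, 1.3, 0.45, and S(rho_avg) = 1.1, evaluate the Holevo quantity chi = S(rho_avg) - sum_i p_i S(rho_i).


chi = S(rho) - sum_i p_i * S(rho_i)
Weighted entropy = 2/29 * 1.07 + 9/29 * 1.31 + 10/29 * 1.3 + 8/29 * 0.45
= 1.0528
chi = 1.1 - 1.0528
= 0.0472

0.0472


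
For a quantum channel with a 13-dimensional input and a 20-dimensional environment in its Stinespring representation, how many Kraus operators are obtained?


Tracing out the environment in an orthonormal basis {|i>_E} gives Kraus operators K_i = <i|_E U |0>_E.
Number of Kraus operators = dim(H_env) = d_env
= 20

20


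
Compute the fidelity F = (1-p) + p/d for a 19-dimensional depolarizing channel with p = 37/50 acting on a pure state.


F = (1-p) + p/d
= (1 - 0.7400) + 0.7400/19
= 0.2600 + 0.0389
= 0.2989

0.2989


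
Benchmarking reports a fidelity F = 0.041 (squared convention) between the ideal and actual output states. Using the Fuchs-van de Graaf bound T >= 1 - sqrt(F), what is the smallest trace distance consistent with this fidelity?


Fuchs-van de Graaf (squared-fidelity convention): 1 - sqrt(F) <= T <= sqrt(1 - F).
Lower bound: T >= 1 - sqrt(F)
sqrt(F) = sqrt(0.041) = 0.2025
T >= 1 - 0.2025
T >= 0.7975

0.7975


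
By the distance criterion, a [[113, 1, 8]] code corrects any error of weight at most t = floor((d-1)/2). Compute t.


Code parameters: [[113, 1, 8]], distance d = 8.
Number of correctable errors = floor((d-1)/2)
= floor((8 - 1)/2)
= floor(7/2)
= 3

3


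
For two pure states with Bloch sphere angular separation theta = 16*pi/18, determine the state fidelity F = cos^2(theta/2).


For states separated by angle theta on Bloch sphere:
F = cos^2(theta/2)
theta = 16*pi/18 = 2.7925
theta/2 = 1.3963
cos(theta/2) = 0.1736
F = 0.0302

0.0302


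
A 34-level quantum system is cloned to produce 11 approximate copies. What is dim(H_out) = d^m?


Output space = H^(tensor 11) where dim(H) = 34
dim = 34^11
= 1156 (after 2 factors)
= 39304 (after 3 factors)
= 1336336 (after 4 factors)
= 45435424 (after 5 factors)
= 1544804416 (after 6 factors)
= 52523350144 (after 7 factors)
= 1785793904896 (after 8 factors)
= 60716992766464 (after 9 factors)
= 2064377754059776 (after 10 factors)
= 70188843638032384 (after 11 factors)
= 70188843638032384

70188843638032384


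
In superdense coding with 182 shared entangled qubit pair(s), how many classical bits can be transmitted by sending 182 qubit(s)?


Superdense coding allows 2 classical bits per shared entangled pair.
182 pair(s) -> 2 * 182 = 364 classical bits

364


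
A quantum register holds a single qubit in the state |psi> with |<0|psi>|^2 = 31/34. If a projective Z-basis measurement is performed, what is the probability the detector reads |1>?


|alpha|^2 = 31/34 = 0.9118
|beta|^2 = 1 - 31/34 = 3/34 = 0.0882
P(|1>) = |beta|^2 = 0.0882

0.0882


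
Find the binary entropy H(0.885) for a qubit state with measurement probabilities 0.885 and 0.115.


S = -p*log2(p) - (1-p)*log2(1-p)
p = 0.8850, 1-p = 0.1150
= -0.8850 * log2(0.8850) - 0.1150 * log2(0.1150)
= -(-0.1560) - (-0.3588)
= 0.5148

0.5148


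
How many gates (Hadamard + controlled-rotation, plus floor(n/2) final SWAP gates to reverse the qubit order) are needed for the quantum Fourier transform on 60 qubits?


Hadamard gates: 60
Controlled rotations: n*(n-1)/2 = 60*59/2 = 1770
SWAP gates: floor(n/2) = floor(60/2) = 30
Total = 60 + 1770 + 30
= 1860

1860


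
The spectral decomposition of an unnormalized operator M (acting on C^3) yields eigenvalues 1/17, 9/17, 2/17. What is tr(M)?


tr(M) = sum of eigenvalues
= 1/17 + 9/17 + 2/17
= 12/17
= 0.7059

0.7059


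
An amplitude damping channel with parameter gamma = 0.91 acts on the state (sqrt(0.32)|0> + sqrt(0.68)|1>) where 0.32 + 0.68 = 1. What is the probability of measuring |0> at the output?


For amplitude damping with parameter gamma on state sqrt(a)|0> + sqrt(b)|1>:
alpha^2 = 0.32, beta^2 = 0.68
P(|0>) = alpha^2 + gamma * beta^2
= 0.32 + 0.91 * 0.68
= 0.32 + 0.6188
= 0.9388

0.9388


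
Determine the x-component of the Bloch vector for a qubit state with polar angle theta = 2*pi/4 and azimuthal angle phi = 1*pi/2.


theta = 1.5708, phi = 1.5708
r_x = sin(theta)*cos(phi) = 1.0000 * 0.0000
r_x = 0.0000

0.0000


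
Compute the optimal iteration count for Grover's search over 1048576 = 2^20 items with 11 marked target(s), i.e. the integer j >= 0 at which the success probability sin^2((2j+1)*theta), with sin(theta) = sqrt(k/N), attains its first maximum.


After j Grover iterations the success probability is P(j) = sin^2((2j+1)*theta), where sin(theta) = sqrt(k/N).
N = 2^20 = 1048576, k = 11
sin(theta) = sqrt(k/N) = 0.003238891397
theta = arcsin(sqrt(k/N)) = 0.00323889706 rad
P(j) reaches its first maximum when (2j+1)*theta is as close as possible to pi/2, i.e. j = round(pi/(4*theta) - 1/2).
pi/(4*theta) - 1/2 = 241.9894
(For comparison, the common estimate pi/4 * sqrt(N/k) = 242.4898; the exact maximiser is used here.)
Optimal iterations = 242

242


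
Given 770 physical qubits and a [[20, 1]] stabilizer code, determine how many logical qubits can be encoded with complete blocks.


Each code block uses 20 physical qubits for 1 logical qubit(s).
Number of complete blocks = floor(770 / 20) = 38
Logical qubits = 38 * 1
= 38

38


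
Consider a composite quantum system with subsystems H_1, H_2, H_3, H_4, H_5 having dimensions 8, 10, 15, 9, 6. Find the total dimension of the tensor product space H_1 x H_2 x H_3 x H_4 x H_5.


dim(H_1 x H_2 x H_3 x H_4 x H_5) = 8 * 10 * 15 * 9 * 6
= 80 * 15 * 9 * 6
= 1200 * 9 * 6
= 10800 * 6
= 64800

64800


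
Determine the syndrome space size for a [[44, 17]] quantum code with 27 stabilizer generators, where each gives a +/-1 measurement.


Each stabilizer generator gives a binary (+1 or -1) measurement outcome.
With 27 independent generators:
Total syndromes = 2^27
= 134217728

134217728


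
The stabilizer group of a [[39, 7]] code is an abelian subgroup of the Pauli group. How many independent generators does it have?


For an [[n,k]] stabilizer code:
Number of stabilizer generators = n - k
= 39 - 7
= 32

32


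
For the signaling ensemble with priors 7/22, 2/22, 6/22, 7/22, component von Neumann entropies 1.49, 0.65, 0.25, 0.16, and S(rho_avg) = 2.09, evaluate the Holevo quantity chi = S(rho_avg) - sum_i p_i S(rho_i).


chi = S(rho) - sum_i p_i * S(rho_i)
Weighted entropy = 7/22 * 1.49 + 2/22 * 0.65 + 6/22 * 0.25 + 7/22 * 0.16
= 0.6523
chi = 2.09 - 0.6523
= 1.4377

1.4377


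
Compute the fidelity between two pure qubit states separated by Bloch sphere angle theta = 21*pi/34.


For states separated by angle theta on Bloch sphere:
F = cos^2(theta/2)
theta = 21*pi/34 = 1.9404
theta/2 = 0.9702
cos(theta/2) = 0.5651
F = 0.3194

0.3194


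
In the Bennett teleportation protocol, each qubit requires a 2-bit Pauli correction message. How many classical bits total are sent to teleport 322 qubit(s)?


Quantum teleportation requires 2 classical bits per qubit teleported.
322 qubit(s) -> 2 * 322 = 644 classical bits

644


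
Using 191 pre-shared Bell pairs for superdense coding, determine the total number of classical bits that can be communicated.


Superdense coding allows 2 classical bits per shared entangled pair.
191 pair(s) -> 2 * 191 = 382 classical bits

382


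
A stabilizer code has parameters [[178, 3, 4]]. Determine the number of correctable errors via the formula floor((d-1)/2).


Code parameters: [[178, 3, 4]], distance d = 4.
Number of correctable errors = floor((d-1)/2)
= floor((4 - 1)/2)
= floor(3/2)
= 1

1


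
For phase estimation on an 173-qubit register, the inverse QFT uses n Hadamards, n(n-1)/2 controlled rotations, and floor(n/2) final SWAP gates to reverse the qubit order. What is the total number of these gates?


Hadamard gates: 173
Controlled rotations: n*(n-1)/2 = 173*172/2 = 14878
SWAP gates: floor(n/2) = floor(173/2) = 86
Total = 173 + 14878 + 86
= 15137

15137


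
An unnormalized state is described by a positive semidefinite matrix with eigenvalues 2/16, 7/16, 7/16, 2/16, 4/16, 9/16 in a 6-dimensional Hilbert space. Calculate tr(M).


tr(M) = sum of eigenvalues
= 2/16 + 7/16 + 7/16 + 2/16 + 4/16 + 9/16
= 31/16
= 1.9375

1.9375


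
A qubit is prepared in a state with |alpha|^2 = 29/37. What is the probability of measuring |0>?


|alpha|^2 = 29/37 = 0.7838
|beta|^2 = 1 - 29/37 = 8/37 = 0.2162
P(|0>) = |alpha|^2 = 0.7838

0.7838


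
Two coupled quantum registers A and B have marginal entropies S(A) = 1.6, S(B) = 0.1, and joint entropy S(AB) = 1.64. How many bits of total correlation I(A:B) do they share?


I(A:B) = S(A) + S(B) - S(AB)
= 1.6 + 0.1 - 1.64
= 0.0600

0.0600


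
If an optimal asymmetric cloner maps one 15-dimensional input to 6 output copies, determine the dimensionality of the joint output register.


Output space = H^(tensor 6) where dim(H) = 15
dim = 15^6
= 225 (after 2 factors)
= 3375 (after 3 factors)
= 50625 (after 4 factors)
= 759375 (after 5 factors)
= 11390625 (after 6 factors)
= 11390625

11390625


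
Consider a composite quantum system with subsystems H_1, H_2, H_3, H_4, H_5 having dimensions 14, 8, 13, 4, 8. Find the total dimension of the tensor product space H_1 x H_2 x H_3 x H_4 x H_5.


dim(H_1 x H_2 x H_3 x H_4 x H_5) = 14 * 8 * 13 * 4 * 8
= 112 * 13 * 4 * 8
= 1456 * 4 * 8
= 5824 * 8
= 46592

46592


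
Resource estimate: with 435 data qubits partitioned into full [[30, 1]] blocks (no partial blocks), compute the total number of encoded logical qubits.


Each code block uses 30 physical qubits for 1 logical qubit(s).
Number of complete blocks = floor(435 / 30) = 14
Logical qubits = 14 * 1
= 14

14


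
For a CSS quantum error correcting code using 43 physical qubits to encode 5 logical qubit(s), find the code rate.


Code rate R = k/n
= 5/43
= 0.1163

0.1163


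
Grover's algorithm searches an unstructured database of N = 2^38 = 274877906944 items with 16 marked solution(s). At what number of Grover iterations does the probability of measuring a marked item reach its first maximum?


After j Grover iterations the success probability is P(j) = sin^2((2j+1)*theta), where sin(theta) = sqrt(k/N).
N = 2^38 = 274877906944, k = 16
sin(theta) = sqrt(k/N) = 7.629394531e-06
theta = arcsin(sqrt(k/N)) = 7.629394531e-06 rad
P(j) reaches its first maximum when (2j+1)*theta is as close as possible to pi/2, i.e. j = round(pi/(4*theta) - 1/2).
pi/(4*theta) - 1/2 = 102943.2081
(For comparison, the common estimate pi/4 * sqrt(N/k) = 102943.7081; the exact maximiser is used here.)
Optimal iterations = 102943

102943


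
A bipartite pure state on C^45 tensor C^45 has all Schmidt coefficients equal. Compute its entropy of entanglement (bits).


For a maximally entangled state in d x d:
S = log2(d) = log2(45)
= 5.4919

5.4919


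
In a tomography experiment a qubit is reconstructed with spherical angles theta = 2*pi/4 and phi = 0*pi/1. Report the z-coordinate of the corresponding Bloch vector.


theta = 1.5708, phi = 0.0000
r_z = cos(theta) = 0.0000

0.0000


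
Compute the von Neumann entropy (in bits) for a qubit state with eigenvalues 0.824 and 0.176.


S = -p*log2(p) - (1-p)*log2(1-p)
p = 0.8240, 1-p = 0.1760
= -0.8240 * log2(0.8240) - 0.1760 * log2(0.1760)
= -(-0.2301) - (-0.4411)
= 0.6712

0.6712


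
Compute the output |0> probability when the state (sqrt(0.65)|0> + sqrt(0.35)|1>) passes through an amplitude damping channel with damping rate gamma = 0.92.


For amplitude damping with parameter gamma on state sqrt(a)|0> + sqrt(b)|1>:
alpha^2 = 0.65, beta^2 = 0.35
P(|0>) = alpha^2 + gamma * beta^2
= 0.65 + 0.92 * 0.35
= 0.65 + 0.3220
= 0.9720

0.9720


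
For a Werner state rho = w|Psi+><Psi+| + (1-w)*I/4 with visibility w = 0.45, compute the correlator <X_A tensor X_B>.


|Psi+> = (|01> + |10>)/sqrt(2)
For the pure Bell state, <X_A X_B> = +1 (Bell-state Pauli correlator).
The maximally-mixed part I/4 has tr(I/4 * P tensor P) = 0 for any traceless Pauli P.
So <X_A X_B>_rho = w * (+1) + (1 - w) * 0
= 0.45 * (+1)
= 0.4500

0.4500


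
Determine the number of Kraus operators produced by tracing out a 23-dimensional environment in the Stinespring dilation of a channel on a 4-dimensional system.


Tracing out the environment in an orthonormal basis {|i>_E} gives Kraus operators K_i = <i|_E U |0>_E.
Number of Kraus operators = dim(H_env) = d_env
= 23

23


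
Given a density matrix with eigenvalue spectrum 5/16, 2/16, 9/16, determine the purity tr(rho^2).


tr(rho^2) = sum of eigenvalues squared
= (5/16)^2 + (2/16)^2 + (9/16)^2
= (25 + 4 + 81) / 256
= 110/256
= 0.4297

0.4297


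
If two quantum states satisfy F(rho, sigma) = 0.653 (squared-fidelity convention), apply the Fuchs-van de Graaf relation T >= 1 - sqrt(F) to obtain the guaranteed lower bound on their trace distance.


Fuchs-van de Graaf (squared-fidelity convention): 1 - sqrt(F) <= T <= sqrt(1 - F).
Lower bound: T >= 1 - sqrt(F)
sqrt(F) = sqrt(0.653) = 0.8081
T >= 1 - 0.8081
T >= 0.1919

0.1919


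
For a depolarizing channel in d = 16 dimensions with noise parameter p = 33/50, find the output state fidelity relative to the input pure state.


F = (1-p) + p/d
= (1 - 0.6600) + 0.6600/16
= 0.3400 + 0.0413
= 0.3812

0.3812


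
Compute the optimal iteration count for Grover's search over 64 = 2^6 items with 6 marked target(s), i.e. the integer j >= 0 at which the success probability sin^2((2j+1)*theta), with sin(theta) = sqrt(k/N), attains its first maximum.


After j Grover iterations the success probability is P(j) = sin^2((2j+1)*theta), where sin(theta) = sqrt(k/N).
N = 2^6 = 64, k = 6
sin(theta) = sqrt(k/N) = 0.3061862178
theta = arcsin(sqrt(k/N)) = 0.3111842443 rad
P(j) reaches its first maximum when (2j+1)*theta is as close as possible to pi/2, i.e. j = round(pi/(4*theta) - 1/2).
pi/(4*theta) - 1/2 = 2.0239
(For comparison, the common estimate pi/4 * sqrt(N/k) = 2.5651; the exact maximiser is used here.)
Optimal iterations = 2

2


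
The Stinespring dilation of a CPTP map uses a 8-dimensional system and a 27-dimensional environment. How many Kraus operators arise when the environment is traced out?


Tracing out the environment in an orthonormal basis {|i>_E} gives Kraus operators K_i = <i|_E U |0>_E.
Number of Kraus operators = dim(H_env) = d_env
= 27

27


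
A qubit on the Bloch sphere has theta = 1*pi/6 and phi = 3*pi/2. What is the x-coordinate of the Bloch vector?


theta = 0.5236, phi = 4.7124
r_x = sin(theta)*cos(phi) = 0.5000 * 0.0000
r_x = 0.0000

0.0000


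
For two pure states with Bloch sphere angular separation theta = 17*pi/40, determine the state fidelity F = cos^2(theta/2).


For states separated by angle theta on Bloch sphere:
F = cos^2(theta/2)
theta = 17*pi/40 = 1.3352
theta/2 = 0.6676
cos(theta/2) = 0.7853
F = 0.6167

0.6167


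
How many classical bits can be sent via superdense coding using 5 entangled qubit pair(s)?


Superdense coding allows 2 classical bits per shared entangled pair.
5 pair(s) -> 2 * 5 = 10 classical bits

10


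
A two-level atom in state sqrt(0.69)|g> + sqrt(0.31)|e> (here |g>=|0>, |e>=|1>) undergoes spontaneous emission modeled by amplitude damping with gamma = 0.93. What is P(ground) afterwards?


For amplitude damping with parameter gamma on state sqrt(a)|0> + sqrt(b)|1>:
alpha^2 = 0.69, beta^2 = 0.31
P(|0>) = alpha^2 + gamma * beta^2
= 0.69 + 0.93 * 0.31
= 0.69 + 0.2883
= 0.9783

0.9783


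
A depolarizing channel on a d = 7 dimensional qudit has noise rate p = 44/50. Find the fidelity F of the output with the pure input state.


F = (1-p) + p/d
= (1 - 0.8800) + 0.8800/7
= 0.1200 + 0.1257
= 0.2457

0.2457


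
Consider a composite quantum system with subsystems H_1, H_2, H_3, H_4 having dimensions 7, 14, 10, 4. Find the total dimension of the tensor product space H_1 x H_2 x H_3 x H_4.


dim(H_1 x H_2 x H_3 x H_4) = 7 * 14 * 10 * 4
= 98 * 10 * 4
= 980 * 4
= 3920

3920


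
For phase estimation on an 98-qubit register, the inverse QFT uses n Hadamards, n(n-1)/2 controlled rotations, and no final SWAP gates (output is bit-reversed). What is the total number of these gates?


Hadamard gates: 98
Controlled rotations: n*(n-1)/2 = 98*97/2 = 4753
SWAP gates: 0 (omitted)
Total = 98 + 4753
= 4851

4851


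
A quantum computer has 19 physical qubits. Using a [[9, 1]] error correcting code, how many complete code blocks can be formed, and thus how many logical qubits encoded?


Each code block uses 9 physical qubits for 1 logical qubit(s).
Number of complete blocks = floor(19 / 9) = 2
Logical qubits = 2 * 1
= 2

2


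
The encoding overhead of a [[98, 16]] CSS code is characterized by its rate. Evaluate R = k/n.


Code rate R = k/n
= 16/98
= 0.1633

0.1633


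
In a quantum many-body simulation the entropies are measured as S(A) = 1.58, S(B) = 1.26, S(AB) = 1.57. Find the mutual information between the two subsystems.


I(A:B) = S(A) + S(B) - S(AB)
= 1.58 + 1.26 - 1.57
= 1.2700

1.2700


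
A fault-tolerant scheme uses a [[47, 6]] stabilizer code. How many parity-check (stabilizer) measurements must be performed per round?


For an [[n,k]] stabilizer code:
Number of stabilizer generators = n - k
= 47 - 6
= 41

41


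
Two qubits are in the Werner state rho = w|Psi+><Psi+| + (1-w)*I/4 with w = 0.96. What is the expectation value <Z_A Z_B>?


|Psi+> = (|01> + |10>)/sqrt(2)
For the pure Bell state, <Z_A Z_B> = -1 (Bell-state Pauli correlator).
The maximally-mixed part I/4 has tr(I/4 * P tensor P) = 0 for any traceless Pauli P.
So <Z_A Z_B>_rho = w * (-1) + (1 - w) * 0
= 0.96 * (-1)
= -0.9600

-0.9600


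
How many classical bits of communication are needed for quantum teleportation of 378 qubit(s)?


Quantum teleportation requires 2 classical bits per qubit teleported.
378 qubit(s) -> 2 * 378 = 756 classical bits

756


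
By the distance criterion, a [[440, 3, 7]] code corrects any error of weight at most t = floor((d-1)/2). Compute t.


Code parameters: [[440, 3, 7]], distance d = 7.
Number of correctable errors = floor((d-1)/2)
= floor((7 - 1)/2)
= floor(6/2)
= 3

3


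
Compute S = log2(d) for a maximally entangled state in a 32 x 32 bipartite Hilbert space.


For a maximally entangled state in d x d:
S = log2(d) = log2(32)
= 5.0000

5.0000


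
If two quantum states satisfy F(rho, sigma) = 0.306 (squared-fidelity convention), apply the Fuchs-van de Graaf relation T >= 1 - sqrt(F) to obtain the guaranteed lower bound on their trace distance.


Fuchs-van de Graaf (squared-fidelity convention): 1 - sqrt(F) <= T <= sqrt(1 - F).
Lower bound: T >= 1 - sqrt(F)
sqrt(F) = sqrt(0.306) = 0.5532
T >= 1 - 0.5532
T >= 0.4468

0.4468


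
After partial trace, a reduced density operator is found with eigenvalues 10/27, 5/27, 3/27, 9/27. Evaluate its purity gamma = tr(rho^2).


tr(rho^2) = sum of eigenvalues squared
= (10/27)^2 + (5/27)^2 + (3/27)^2 + (9/27)^2
= (100 + 25 + 9 + 81) / 729
= 215/729
= 0.2949

0.2949


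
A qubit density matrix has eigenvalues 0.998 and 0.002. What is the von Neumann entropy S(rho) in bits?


S = -p*log2(p) - (1-p)*log2(1-p)
p = 0.9980, 1-p = 0.0020
= -0.9980 * log2(0.9980) - 0.0020 * log2(0.0020)
= -(-0.0029) - (-0.0179)
= 0.0208

0.0208


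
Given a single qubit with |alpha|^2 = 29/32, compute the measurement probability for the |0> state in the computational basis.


|alpha|^2 = 29/32 = 0.9062
|beta|^2 = 1 - 29/32 = 3/32 = 0.0938
P(|0>) = |alpha|^2 = 0.9062

0.9062


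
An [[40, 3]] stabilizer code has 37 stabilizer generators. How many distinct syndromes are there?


Each stabilizer generator gives a binary (+1 or -1) measurement outcome.
With 37 independent generators:
Total syndromes = 2^37
= 137438953472

137438953472


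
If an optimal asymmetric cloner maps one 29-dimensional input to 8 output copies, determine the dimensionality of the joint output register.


Output space = H^(tensor 8) where dim(H) = 29
dim = 29^8
= 841 (after 2 factors)
= 24389 (after 3 factors)
= 707281 (after 4 factors)
= 20511149 (after 5 factors)
= 594823321 (after 6 factors)
= 17249876309 (after 7 factors)
= 500246412961 (after 8 factors)
= 500246412961

500246412961


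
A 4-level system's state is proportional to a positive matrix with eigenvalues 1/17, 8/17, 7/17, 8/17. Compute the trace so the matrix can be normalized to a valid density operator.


tr(M) = sum of eigenvalues
= 1/17 + 8/17 + 7/17 + 8/17
= 24/17
= 1.4118

1.4118


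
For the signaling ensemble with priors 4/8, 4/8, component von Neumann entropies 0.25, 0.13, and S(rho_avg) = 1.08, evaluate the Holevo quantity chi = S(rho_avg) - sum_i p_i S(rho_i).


chi = S(rho) - sum_i p_i * S(rho_i)
Weighted entropy = 4/8 * 0.25 + 4/8 * 0.13
= 0.1900
chi = 1.08 - 0.1900
= 0.8900

0.8900


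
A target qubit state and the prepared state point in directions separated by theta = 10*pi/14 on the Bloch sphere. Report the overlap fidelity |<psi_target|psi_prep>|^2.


For states separated by angle theta on Bloch sphere:
F = cos^2(theta/2)
theta = 10*pi/14 = 2.2440
theta/2 = 1.1220
cos(theta/2) = 0.4339
F = 0.1883

0.1883


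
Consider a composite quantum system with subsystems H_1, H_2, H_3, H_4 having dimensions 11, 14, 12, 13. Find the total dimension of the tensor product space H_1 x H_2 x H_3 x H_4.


dim(H_1 x H_2 x H_3 x H_4) = 11 * 14 * 12 * 13
= 154 * 12 * 13
= 1848 * 13
= 24024

24024


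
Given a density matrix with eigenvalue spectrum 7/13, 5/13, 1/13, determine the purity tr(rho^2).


tr(rho^2) = sum of eigenvalues squared
= (7/13)^2 + (5/13)^2 + (1/13)^2
= (49 + 25 + 1) / 169
= 75/169
= 0.4438

0.4438


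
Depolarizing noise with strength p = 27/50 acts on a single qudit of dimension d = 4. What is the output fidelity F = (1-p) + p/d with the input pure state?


F = (1-p) + p/d
= (1 - 0.5400) + 0.5400/4
= 0.4600 + 0.1350
= 0.5950

0.5950


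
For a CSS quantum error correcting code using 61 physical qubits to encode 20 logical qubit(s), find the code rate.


Code rate R = k/n
= 20/61
= 0.3279

0.3279


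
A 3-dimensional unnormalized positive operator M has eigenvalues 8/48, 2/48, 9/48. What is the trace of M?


tr(M) = sum of eigenvalues
= 8/48 + 2/48 + 9/48
= 19/48
= 0.3958

0.3958


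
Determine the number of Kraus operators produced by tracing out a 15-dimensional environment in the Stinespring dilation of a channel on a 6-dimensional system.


Tracing out the environment in an orthonormal basis {|i>_E} gives Kraus operators K_i = <i|_E U |0>_E.
Number of Kraus operators = dim(H_env) = d_env
= 15

15


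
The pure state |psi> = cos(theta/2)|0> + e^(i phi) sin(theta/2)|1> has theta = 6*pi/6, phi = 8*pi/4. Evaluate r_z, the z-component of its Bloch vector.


theta = 3.1416, phi = 6.2832
r_z = cos(theta) = -1.0000

-1.0000


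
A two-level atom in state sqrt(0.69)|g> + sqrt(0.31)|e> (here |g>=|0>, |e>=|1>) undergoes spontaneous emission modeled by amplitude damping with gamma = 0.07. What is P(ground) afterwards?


For amplitude damping with parameter gamma on state sqrt(a)|0> + sqrt(b)|1>:
alpha^2 = 0.69, beta^2 = 0.31
P(|0>) = alpha^2 + gamma * beta^2
= 0.69 + 0.07 * 0.31
= 0.69 + 0.0217
= 0.7117

0.7117


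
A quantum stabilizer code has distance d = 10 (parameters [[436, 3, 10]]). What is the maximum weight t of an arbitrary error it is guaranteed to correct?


Code parameters: [[436, 3, 10]], distance d = 10.
Number of correctable errors = floor((d-1)/2)
= floor((10 - 1)/2)
= floor(9/2)
= 4

4


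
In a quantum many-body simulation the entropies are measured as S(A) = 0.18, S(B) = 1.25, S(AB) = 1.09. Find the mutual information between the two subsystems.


I(A:B) = S(A) + S(B) - S(AB)
= 0.18 + 1.25 - 1.09
= 0.3400

0.3400


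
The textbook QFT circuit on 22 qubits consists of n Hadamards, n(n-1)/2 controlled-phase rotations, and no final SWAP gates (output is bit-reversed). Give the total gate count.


Hadamard gates: 22
Controlled rotations: n*(n-1)/2 = 22*21/2 = 231
SWAP gates: 0 (omitted)
Total = 22 + 231
= 253

253


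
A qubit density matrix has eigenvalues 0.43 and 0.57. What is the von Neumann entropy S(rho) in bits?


S = -p*log2(p) - (1-p)*log2(1-p)
p = 0.4300, 1-p = 0.5700
= -0.4300 * log2(0.4300) - 0.5700 * log2(0.5700)
= -(-0.5236) - (-0.4623)
= 0.9858

0.9858


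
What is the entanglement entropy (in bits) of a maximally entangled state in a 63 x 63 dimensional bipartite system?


For a maximally entangled state in d x d:
S = log2(d) = log2(63)
= 5.9773

5.9773


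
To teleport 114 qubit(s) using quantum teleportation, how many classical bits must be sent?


Quantum teleportation requires 2 classical bits per qubit teleported.
114 qubit(s) -> 2 * 114 = 228 classical bits

228


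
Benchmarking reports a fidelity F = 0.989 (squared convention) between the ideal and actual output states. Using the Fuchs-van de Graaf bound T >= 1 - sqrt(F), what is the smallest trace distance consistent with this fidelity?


Fuchs-van de Graaf (squared-fidelity convention): 1 - sqrt(F) <= T <= sqrt(1 - F).
Lower bound: T >= 1 - sqrt(F)
sqrt(F) = sqrt(0.989) = 0.9945
T >= 1 - 0.9945
T >= 0.0055

0.0055


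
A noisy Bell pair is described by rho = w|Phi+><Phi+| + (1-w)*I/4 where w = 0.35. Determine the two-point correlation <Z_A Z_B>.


|Phi+> = (|00> + |11>)/sqrt(2)
For the pure Bell state, <Z_A Z_B> = +1 (Bell-state Pauli correlator).
The maximally-mixed part I/4 has tr(I/4 * P tensor P) = 0 for any traceless Pauli P.
So <Z_A Z_B>_rho = w * (+1) + (1 - w) * 0
= 0.35 * (+1)
= 0.3500

0.3500


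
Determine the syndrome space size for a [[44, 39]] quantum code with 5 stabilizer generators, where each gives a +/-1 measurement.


Each stabilizer generator gives a binary (+1 or -1) measurement outcome.
With 5 independent generators:
Total syndromes = 2^5
= 32

32


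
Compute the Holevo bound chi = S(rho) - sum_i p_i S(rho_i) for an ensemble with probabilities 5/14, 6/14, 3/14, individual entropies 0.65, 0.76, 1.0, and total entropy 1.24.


chi = S(rho) - sum_i p_i * S(rho_i)
Weighted entropy = 5/14 * 0.65 + 6/14 * 0.76 + 3/14 * 1.0
= 0.7721
chi = 1.24 - 0.7721
= 0.4679

0.4679


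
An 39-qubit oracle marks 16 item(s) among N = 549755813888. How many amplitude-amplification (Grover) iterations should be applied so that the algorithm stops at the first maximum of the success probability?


After j Grover iterations the success probability is P(j) = sin^2((2j+1)*theta), where sin(theta) = sqrt(k/N).
N = 2^39 = 549755813888, k = 16
sin(theta) = sqrt(k/N) = 5.394796609e-06
theta = arcsin(sqrt(k/N)) = 5.394796609e-06 rad
P(j) reaches its first maximum when (2j+1)*theta is as close as possible to pi/2, i.e. j = round(pi/(4*theta) - 1/2).
pi/(4*theta) - 1/2 = 145583.8881
(For comparison, the common estimate pi/4 * sqrt(N/k) = 145584.3881; the exact maximiser is used here.)
Optimal iterations = 145584

145584


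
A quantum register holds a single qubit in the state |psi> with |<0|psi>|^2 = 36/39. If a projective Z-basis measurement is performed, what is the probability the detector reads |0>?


|alpha|^2 = 36/39 = 0.9231
|beta|^2 = 1 - 36/39 = 3/39 = 0.0769
P(|0>) = |alpha|^2 = 0.9231

0.9231


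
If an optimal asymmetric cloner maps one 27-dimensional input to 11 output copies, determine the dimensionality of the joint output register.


Output space = H^(tensor 11) where dim(H) = 27
dim = 27^11
= 729 (after 2 factors)
= 19683 (after 3 factors)
= 531441 (after 4 factors)
= 14348907 (after 5 factors)
= 387420489 (after 6 factors)
= 10460353203 (after 7 factors)
= 282429536481 (after 8 factors)
= 7625597484987 (after 9 factors)
= 205891132094649 (after 10 factors)
= 5559060566555523 (after 11 factors)
= 5559060566555523

5559060566555523


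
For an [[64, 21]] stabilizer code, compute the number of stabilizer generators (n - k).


For an [[n,k]] stabilizer code:
Number of stabilizer generators = n - k
= 64 - 21
= 43

43


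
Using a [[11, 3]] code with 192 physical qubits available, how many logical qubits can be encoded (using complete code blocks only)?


Each code block uses 11 physical qubits for 3 logical qubit(s).
Number of complete blocks = floor(192 / 11) = 17
Logical qubits = 17 * 3
= 51

51


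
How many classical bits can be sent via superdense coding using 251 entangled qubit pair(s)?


Superdense coding allows 2 classical bits per shared entangled pair.
251 pair(s) -> 2 * 251 = 502 classical bits

502


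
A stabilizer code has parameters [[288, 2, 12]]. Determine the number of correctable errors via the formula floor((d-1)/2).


Code parameters: [[288, 2, 12]], distance d = 12.
Number of correctable errors = floor((d-1)/2)
= floor((12 - 1)/2)
= floor(11/2)
= 5

5


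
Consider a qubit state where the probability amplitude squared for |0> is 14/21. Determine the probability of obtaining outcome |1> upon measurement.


|alpha|^2 = 14/21 = 0.6667
|beta|^2 = 1 - 14/21 = 7/21 = 0.3333
P(|1>) = |beta|^2 = 0.3333

0.3333


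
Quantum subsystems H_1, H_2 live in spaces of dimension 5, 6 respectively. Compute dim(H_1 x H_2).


dim(H_1 x H_2) = 5 * 6
= 30

30


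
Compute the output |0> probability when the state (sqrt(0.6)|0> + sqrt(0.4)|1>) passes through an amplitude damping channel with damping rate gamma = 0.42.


For amplitude damping with parameter gamma on state sqrt(a)|0> + sqrt(b)|1>:
alpha^2 = 0.6, beta^2 = 0.4
P(|0>) = alpha^2 + gamma * beta^2
= 0.6 + 0.42 * 0.4
= 0.6 + 0.1680
= 0.7680

0.7680


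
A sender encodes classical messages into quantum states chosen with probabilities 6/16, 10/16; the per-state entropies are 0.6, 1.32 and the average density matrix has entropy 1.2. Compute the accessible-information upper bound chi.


chi = S(rho) - sum_i p_i * S(rho_i)
Weighted entropy = 6/16 * 0.6 + 10/16 * 1.32
= 1.0500
chi = 1.2 - 1.0500
= 0.1500

0.1500


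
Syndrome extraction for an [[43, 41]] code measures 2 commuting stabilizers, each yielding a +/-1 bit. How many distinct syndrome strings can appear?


Each stabilizer generator gives a binary (+1 or -1) measurement outcome.
With 2 independent generators:
Total syndromes = 2^2
= 4

4


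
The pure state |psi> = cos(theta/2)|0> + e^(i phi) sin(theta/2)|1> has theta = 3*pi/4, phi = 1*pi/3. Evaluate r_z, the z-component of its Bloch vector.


theta = 2.3562, phi = 1.0472
r_z = cos(theta) = -0.7071

-0.7071


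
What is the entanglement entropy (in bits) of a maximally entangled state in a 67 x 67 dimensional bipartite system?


For a maximally entangled state in d x d:
S = log2(d) = log2(67)
= 6.0661

6.0661


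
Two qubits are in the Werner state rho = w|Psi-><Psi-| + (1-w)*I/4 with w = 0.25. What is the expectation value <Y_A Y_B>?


|Psi-> = (|01> - |10>)/sqrt(2)
For the pure Bell state, <Y_A Y_B> = -1 (Bell-state Pauli correlator).
The maximally-mixed part I/4 has tr(I/4 * P tensor P) = 0 for any traceless Pauli P.
So <Y_A Y_B>_rho = w * (-1) + (1 - w) * 0
= 0.25 * (-1)
= -0.2500

-0.2500


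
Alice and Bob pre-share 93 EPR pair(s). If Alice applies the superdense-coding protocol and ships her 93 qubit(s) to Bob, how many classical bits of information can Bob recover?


Superdense coding allows 2 classical bits per shared entangled pair.
93 pair(s) -> 2 * 93 = 186 classical bits

186


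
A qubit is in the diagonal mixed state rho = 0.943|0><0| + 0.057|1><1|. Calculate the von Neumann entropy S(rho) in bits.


S = -p*log2(p) - (1-p)*log2(1-p)
p = 0.9430, 1-p = 0.0570
= -0.9430 * log2(0.9430) - 0.0570 * log2(0.0570)
= -(-0.0798) - (-0.2356)
= 0.3154

0.3154


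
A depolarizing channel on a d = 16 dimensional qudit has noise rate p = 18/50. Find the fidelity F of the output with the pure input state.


F = (1-p) + p/d
= (1 - 0.3600) + 0.3600/16
= 0.6400 + 0.0225
= 0.6625

0.6625
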